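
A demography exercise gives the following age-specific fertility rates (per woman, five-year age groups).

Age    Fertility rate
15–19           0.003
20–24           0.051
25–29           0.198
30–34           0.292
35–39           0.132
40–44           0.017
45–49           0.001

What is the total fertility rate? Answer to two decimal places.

Sum of ASFRs = 0.003 + 0.051 + 0.198 + 0.292 + 0.132 + 0.017 + 0.001 = 0.694
TFR = 5 × 0.694 = 3.47

3.47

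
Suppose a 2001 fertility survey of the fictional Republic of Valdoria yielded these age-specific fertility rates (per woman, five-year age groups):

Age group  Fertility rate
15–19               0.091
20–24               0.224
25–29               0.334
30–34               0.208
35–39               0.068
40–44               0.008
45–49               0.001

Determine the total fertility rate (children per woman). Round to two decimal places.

4.67

Sum of ASFRs = 0.091 + 0.224 + 0.334 + 0.208 + 0.068 + 0.008 + 0.001 = 0.934
TFR = 5 × 0.934 = 4.67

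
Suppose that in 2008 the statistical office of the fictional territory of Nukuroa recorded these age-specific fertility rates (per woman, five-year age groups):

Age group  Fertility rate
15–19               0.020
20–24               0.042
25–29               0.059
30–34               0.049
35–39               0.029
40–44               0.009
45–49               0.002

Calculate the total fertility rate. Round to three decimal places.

Sum of ASFRs = 0.020 + 0.042 + 0.059 + 0.049 + 0.029 + 0.009 + 0.002 = 0.210
TFR = 5 × 0.210 = 1.05

1.050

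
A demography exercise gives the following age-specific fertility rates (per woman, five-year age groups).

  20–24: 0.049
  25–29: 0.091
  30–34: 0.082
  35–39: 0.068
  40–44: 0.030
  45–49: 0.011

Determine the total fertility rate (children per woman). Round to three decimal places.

1.655

Sum of ASFRs = 0.049 + 0.091 + 0.082 + 0.068 + 0.030 + 0.011 = 0.331
TFR = 5 × 0.331 = 1.655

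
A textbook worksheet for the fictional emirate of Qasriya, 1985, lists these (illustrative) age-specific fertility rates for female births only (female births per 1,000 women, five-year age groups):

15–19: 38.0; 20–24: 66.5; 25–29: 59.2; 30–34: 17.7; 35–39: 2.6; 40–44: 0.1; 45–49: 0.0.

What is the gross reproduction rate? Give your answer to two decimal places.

Sum of female ASFRs = 38.0 + 66.5 + 59.2 + 17.7 + 2.6 + 0.1 + 0.0 = 184.1
GRR = 5 × 184.1 / 1000 = 0.9205

0.92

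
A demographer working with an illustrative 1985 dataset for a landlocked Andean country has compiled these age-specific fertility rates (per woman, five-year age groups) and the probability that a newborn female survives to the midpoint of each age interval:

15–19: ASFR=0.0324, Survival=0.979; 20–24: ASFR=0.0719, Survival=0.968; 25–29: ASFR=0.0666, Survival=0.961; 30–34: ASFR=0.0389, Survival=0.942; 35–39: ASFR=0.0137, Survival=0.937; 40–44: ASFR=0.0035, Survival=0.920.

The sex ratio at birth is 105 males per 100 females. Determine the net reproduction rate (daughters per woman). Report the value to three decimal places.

Proportion female at birth = 100 / (100 + 105) = 0.48780.
Survival-weighted fertility by age (5·fₓ·Sₓ):
  15–19: 5 × 0.0324 × 0.979 = 0.15860
  20–24: 5 × 0.0719 × 0.968 = 0.34800
  25–29: 5 × 0.0666 × 0.961 = 0.32001
  30–34: 5 × 0.0389 × 0.942 = 0.18322
  35–39: 5 × 0.0137 × 0.937 = 0.06418
  40–44: 5 × 0.0035 × 0.920 = 0.01610
Sum = 1.09011
NRR = 0.48780 × 1.09011 = 0.53176

0.532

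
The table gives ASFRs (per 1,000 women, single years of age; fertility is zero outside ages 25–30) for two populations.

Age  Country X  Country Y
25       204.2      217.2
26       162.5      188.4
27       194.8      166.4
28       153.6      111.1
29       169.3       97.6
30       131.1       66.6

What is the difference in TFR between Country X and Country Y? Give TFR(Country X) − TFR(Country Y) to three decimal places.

Country X:
  Sum of ASFRs = 204.2 + 162.5 + 194.8 + 153.6 + 169.3 + 131.1 = 1015.5
  TFR = 1015.5 / 1000 = 1.0155
Country Y:
  Sum of ASFRs = 217.2 + 188.4 + 166.4 + 111.1 + 97.6 + 66.6 = 847.3
  TFR = 847.3 / 1000 = 0.8473
Difference = 1.0155 − 0.8473 = 0.1682

0.168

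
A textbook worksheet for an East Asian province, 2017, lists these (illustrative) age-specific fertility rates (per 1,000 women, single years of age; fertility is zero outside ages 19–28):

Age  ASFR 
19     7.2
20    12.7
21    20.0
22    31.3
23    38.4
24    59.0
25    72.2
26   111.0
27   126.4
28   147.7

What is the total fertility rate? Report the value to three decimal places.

Sum of ASFRs = 7.2 + 12.7 + 20.0 + 31.3 + 38.4 + 59.0 + 72.2 + 111.0 + 126.4 + 147.7 = 625.9
TFR = 625.9 / 1000 = 0.6259

0.626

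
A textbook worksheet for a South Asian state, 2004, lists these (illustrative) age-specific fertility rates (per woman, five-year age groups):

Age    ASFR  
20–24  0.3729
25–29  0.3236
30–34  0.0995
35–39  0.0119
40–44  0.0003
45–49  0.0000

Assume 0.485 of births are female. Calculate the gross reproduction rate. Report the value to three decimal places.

1.960

Proportion female at birth = 0.485.
Sum of ASFRs = 0.3729 + 0.3236 + 0.0995 + 0.0119 + 0.0003 + 0.0000 = 0.8082
TFR = 5 × 0.8082 = 4.041
GRR = 0.485 × 4.041 = 1.95989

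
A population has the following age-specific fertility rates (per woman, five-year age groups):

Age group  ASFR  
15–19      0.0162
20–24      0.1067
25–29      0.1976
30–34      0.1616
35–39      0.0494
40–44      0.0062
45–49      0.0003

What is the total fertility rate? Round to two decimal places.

Sum of ASFRs = 0.0162 + 0.1067 + 0.1976 + 0.1616 + 0.0494 + 0.0062 + 0.0003 = 0.5380
TFR = 5 × 0.5380 = 2.69

2.69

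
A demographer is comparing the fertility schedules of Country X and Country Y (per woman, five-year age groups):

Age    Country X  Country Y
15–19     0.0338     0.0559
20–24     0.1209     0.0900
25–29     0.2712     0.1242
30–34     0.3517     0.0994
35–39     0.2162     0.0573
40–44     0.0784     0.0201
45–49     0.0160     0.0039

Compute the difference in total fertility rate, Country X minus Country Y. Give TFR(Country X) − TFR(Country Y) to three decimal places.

Country X:
  Sum of ASFRs = 0.0338 + 0.1209 + 0.2712 + 0.3517 + 0.2162 + 0.0784 + 0.0160 = 1.0882
  TFR = 5 × 1.0882 = 5.441
Country Y:
  Sum of ASFRs = 0.0559 + 0.0900 + 0.1242 + 0.0994 + 0.0573 + 0.0201 + 0.0039 = 0.4508
  TFR = 5 × 0.4508 = 2.254
Difference = 5.441 − 2.254 = 3.187

3.187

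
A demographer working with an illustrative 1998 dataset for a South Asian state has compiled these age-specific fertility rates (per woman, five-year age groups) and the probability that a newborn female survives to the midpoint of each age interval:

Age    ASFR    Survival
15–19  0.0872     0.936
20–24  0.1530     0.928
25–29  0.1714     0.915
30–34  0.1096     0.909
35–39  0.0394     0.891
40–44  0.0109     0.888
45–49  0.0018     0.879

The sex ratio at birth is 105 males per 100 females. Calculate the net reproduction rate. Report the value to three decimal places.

Proportion female at birth = 100 / (100 + 105) = 0.48780.
Each age group contributes 5 × ASFR × survival:
  15–19: 5 × 0.0872 × 0.936 = 0.40810
  20–24: 5 × 0.1530 × 0.928 = 0.70992
  25–29: 5 × 0.1714 × 0.915 = 0.78416
  30–34: 5 × 0.1096 × 0.909 = 0.49813
  35–39: 5 × 0.0394 × 0.891 = 0.17553
  40–44: 5 × 0.0109 × 0.888 = 0.04840
  45–49: 5 × 0.0018 × 0.879 = 0.00791
Sum = 2.63215
NRR = 0.48780 × 2.63215 = 1.28396

1.284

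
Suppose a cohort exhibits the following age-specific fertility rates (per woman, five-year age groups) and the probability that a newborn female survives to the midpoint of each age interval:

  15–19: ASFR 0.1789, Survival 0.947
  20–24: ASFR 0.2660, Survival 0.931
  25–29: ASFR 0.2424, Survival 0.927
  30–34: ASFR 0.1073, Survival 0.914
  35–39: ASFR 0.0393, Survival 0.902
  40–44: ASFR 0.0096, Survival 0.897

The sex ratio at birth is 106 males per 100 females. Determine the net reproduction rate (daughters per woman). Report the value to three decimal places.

1.903

Proportion female at birth = 100 / (100 + 106) = 0.48544.
Weighting each age-specific rate by interval width and survival:
  15–19: 5 × 0.1789 × 0.947 = 0.84709
  20–24: 5 × 0.2660 × 0.931 = 1.23823
  25–29: 5 × 0.2424 × 0.927 = 1.12352
  30–34: 5 × 0.1073 × 0.914 = 0.49036
  35–39: 5 × 0.0393 × 0.902 = 0.17724
  40–44: 5 × 0.0096 × 0.897 = 0.04306
Sum = 3.91950
NRR = 0.48544 × 3.91950 = 1.90268
NRR > 1, so each generation more than replaces itself.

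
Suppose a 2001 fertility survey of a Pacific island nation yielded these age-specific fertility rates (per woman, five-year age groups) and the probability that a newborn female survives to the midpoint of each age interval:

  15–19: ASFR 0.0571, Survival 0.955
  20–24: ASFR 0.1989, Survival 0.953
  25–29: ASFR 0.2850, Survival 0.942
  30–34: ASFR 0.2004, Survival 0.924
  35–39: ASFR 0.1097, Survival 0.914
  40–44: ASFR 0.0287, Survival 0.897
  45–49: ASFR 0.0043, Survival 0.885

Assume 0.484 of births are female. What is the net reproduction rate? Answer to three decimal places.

Proportion female at birth = 0.484.
Per-age-group product (5 × ASFR × survival probability):
  15–19: 5 × 0.0571 × 0.955 = 0.27265
  20–24: 5 × 0.1989 × 0.953 = 0.94776
  25–29: 5 × 0.2850 × 0.942 = 1.34235
  30–34: 5 × 0.2004 × 0.924 = 0.92585
  35–39: 5 × 0.1097 × 0.914 = 0.50133
  40–44: 5 × 0.0287 × 0.897 = 0.12872
  45–49: 5 × 0.0043 × 0.885 = 0.01903
Sum = 4.13769
NRR = 0.484 × 4.13769 = 2.00264
NRR > 1, so each generation more than replaces itself.

2.003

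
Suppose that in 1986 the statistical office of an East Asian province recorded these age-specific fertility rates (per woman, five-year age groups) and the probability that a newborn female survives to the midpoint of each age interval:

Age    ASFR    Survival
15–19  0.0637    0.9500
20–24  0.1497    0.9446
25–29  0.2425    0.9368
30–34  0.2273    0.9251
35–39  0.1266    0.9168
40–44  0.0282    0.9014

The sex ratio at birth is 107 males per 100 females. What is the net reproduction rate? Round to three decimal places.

1.886

Proportion female at birth = 100 / (100 + 107) = 0.48309.
Per-age-group product (5 × ASFR × survival probability):
  15–19: 5 × 0.0637 × 0.9500 = 0.30258
  20–24: 5 × 0.1497 × 0.9446 = 0.70703
  25–29: 5 × 0.2425 × 0.9368 = 1.13587
  30–34: 5 × 0.2273 × 0.9251 = 1.05138
  35–39: 5 × 0.1266 × 0.9168 = 0.58033
  40–44: 5 × 0.0282 × 0.9014 = 0.12710
Sum = 3.90429
NRR = 0.48309 × 3.90429 = 1.88612
An NRR exceeding 1 indicates intrinsic growth under these rates.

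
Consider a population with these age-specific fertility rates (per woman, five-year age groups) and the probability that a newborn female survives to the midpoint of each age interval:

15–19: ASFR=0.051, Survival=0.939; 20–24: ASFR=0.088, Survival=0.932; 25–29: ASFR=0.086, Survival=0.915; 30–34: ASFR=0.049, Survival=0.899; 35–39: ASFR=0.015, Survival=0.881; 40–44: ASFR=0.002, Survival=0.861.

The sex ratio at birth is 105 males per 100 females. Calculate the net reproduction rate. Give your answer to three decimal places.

Proportion female at birth = 100 / (100 + 105) = 0.48780.
Per-age-group product (5 × ASFR × survival probability):
  15–19: 5 × 0.051 × 0.939 = 0.23945
  20–24: 5 × 0.088 × 0.932 = 0.41008
  25–29: 5 × 0.086 × 0.915 = 0.39345
  30–34: 5 × 0.049 × 0.899 = 0.22026
  35–39: 5 × 0.015 × 0.881 = 0.06608
  40–44: 5 × 0.002 × 0.861 = 0.00861
Sum = 1.33793
NRR = 0.48780 × 1.33793 = 0.65264

0.653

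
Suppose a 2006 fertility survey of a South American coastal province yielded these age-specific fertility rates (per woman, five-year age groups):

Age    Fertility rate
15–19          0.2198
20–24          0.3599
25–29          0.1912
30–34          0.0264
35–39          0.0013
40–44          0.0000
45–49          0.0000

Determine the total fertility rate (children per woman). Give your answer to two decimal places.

Sum of ASFRs = 0.2198 + 0.3599 + 0.1912 + 0.0264 + 0.0013 + 0.0000 + 0.0000 = 0.7986
TFR = 5 × 0.7986 = 3.993

3.99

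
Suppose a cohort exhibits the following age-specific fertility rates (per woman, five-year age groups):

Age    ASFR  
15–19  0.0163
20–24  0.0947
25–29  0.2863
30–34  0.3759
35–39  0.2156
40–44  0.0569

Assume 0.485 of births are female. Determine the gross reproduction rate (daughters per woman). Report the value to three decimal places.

Proportion female at birth = 0.485.
Sum of ASFRs = 0.0163 + 0.0947 + 0.2863 + 0.3759 + 0.2156 + 0.0569 = 1.0457
TFR = 5 × 1.0457 = 5.2285
GRR = 0.485 × 5.2285 = 2.53582

2.536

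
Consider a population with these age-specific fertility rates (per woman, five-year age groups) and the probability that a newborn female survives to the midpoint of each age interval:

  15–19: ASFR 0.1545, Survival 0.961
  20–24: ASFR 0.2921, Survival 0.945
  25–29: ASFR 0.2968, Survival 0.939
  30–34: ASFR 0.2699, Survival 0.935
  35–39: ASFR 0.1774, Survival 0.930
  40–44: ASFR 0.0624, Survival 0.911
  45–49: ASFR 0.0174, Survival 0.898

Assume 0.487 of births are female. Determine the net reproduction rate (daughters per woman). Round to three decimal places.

Proportion female at birth = 0.487.
Per-age-group product (5 × ASFR × survival probability):
  15–19: 5 × 0.1545 × 0.961 = 0.74237
  20–24: 5 × 0.2921 × 0.945 = 1.38017
  25–29: 5 × 0.2968 × 0.939 = 1.39348
  30–34: 5 × 0.2699 × 0.935 = 1.26178
  35–39: 5 × 0.1774 × 0.930 = 0.82491
  40–44: 5 × 0.0624 × 0.911 = 0.28423
  45–49: 5 × 0.0174 × 0.898 = 0.07813
Sum = 5.96507
NRR = 0.487 × 5.96507 = 2.90499

2.905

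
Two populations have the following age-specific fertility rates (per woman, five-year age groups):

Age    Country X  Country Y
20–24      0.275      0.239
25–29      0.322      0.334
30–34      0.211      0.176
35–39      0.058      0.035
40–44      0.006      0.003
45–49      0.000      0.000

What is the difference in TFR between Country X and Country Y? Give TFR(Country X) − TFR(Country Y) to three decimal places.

0.425

Country X:
  Sum of ASFRs = 0.275 + 0.322 + 0.211 + 0.058 + 0.006 + 0.000 = 0.872
  TFR = 5 × 0.872 = 4.36
Country Y:
  Sum of ASFRs = 0.239 + 0.334 + 0.176 + 0.035 + 0.003 + 0.000 = 0.787
  TFR = 5 × 0.787 = 3.935
Difference = 4.36 − 3.935 = 0.425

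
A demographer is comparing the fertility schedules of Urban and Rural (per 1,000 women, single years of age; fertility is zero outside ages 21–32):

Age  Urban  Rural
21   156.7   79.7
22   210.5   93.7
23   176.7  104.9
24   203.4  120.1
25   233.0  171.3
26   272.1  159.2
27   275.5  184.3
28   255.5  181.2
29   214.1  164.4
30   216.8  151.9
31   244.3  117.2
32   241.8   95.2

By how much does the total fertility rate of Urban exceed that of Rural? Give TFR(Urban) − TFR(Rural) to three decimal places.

Urban:
  Sum of ASFRs = 156.7 + 210.5 + 176.7 + 203.4 + 233.0 + 272.1 + 275.5 + 255.5 + 214.1 + 216.8 + 244.3 + 241.8 = 2700.4
  TFR = 2700.4 / 1000 = 2.7004
Rural:
  Sum of ASFRs = 79.7 + 93.7 + 104.9 + 120.1 + 171.3 + 159.2 + 184.3 + 181.2 + 164.4 + 151.9 + 117.2 + 95.2 = 1623.1
  TFR = 1623.1 / 1000 = 1.6231
Difference = 2.7004 − 1.6231 = 1.0773

1.077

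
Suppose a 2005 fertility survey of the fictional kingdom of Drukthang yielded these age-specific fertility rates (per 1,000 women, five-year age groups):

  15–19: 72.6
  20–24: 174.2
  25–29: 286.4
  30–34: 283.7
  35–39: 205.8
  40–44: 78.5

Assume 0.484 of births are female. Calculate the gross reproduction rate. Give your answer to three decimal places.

2.665

Proportion female at birth = 0.484.
Sum of ASFRs = 72.6 + 174.2 + 286.4 + 283.7 + 205.8 + 78.5 = 1101.2
TFR = 5 × 1101.2 / 1000 = 5.506
GRR = 0.484 × 5.506 = 2.66490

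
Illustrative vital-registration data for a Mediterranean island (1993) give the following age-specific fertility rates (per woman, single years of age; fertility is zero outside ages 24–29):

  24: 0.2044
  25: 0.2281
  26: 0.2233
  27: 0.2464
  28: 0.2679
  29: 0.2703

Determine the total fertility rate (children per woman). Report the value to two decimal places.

Sum of ASFRs = 0.2044 + 0.2281 + 0.2233 + 0.2464 + 0.2679 + 0.2703 = 1.4404
TFR = 1.4404

1.44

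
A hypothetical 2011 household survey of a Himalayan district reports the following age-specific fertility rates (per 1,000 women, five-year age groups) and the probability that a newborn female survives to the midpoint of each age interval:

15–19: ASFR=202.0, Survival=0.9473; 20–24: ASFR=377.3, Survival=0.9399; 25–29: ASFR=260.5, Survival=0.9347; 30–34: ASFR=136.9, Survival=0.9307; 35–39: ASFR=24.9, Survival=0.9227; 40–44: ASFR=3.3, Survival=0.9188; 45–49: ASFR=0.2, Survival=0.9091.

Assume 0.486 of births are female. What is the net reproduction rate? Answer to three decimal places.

Proportion female at birth = 0.486.
Per-age-group product (5 × ASFR × survival probability):
  15–19: 5 × 202.0/1000 × 0.9473 = 0.95677
  20–24: 5 × 377.3/1000 × 0.9399 = 1.77312
  25–29: 5 × 260.5/1000 × 0.9347 = 1.21745
  30–34: 5 × 136.9/1000 × 0.9307 = 0.63706
  35–39: 5 × 24.9/1000 × 0.9227 = 0.11488
  40–44: 5 × 3.3/1000 × 0.9188 = 0.01516
  45–49: 5 × 0.2/1000 × 0.9091 = 0.00091
Sum = 4.71535
NRR = 0.486 × 4.71535 = 2.29166

2.292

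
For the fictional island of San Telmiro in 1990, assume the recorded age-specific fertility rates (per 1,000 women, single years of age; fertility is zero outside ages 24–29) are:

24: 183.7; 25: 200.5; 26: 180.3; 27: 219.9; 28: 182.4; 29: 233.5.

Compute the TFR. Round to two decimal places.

Sum of ASFRs = 183.7 + 200.5 + 180.3 + 219.9 + 182.4 + 233.5 = 1200.3
TFR = 1200.3 / 1000 = 1.2003

1.20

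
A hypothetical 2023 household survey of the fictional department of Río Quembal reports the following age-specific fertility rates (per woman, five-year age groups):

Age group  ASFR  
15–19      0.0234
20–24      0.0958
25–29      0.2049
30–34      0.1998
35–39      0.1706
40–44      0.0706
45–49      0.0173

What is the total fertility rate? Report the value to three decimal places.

3.912

Sum of ASFRs = 0.0234 + 0.0958 + 0.2049 + 0.1998 + 0.1706 + 0.0706 + 0.0173 = 0.7824
TFR = 5 × 0.7824 = 3.912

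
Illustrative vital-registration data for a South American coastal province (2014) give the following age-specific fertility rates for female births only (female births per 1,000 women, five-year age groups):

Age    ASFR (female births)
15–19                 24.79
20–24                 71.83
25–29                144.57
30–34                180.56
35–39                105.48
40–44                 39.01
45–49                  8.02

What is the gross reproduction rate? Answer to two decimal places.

2.87

Sum of female ASFRs = 24.79 + 71.83 + 144.57 + 180.56 + 105.48 + 39.01 + 8.02 = 574.26
GRR = 5 × 574.26 / 1000 = 2.8713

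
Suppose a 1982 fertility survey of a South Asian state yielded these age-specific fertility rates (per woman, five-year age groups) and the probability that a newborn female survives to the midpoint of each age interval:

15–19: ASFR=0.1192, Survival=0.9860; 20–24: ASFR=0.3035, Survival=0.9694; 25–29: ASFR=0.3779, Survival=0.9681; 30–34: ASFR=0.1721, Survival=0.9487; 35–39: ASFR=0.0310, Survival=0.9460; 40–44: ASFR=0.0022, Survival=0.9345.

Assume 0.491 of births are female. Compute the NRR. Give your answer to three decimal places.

Proportion female at birth = 0.491.
Per-age-group product (5 × ASFR × survival probability):
  15–19: 5 × 0.1192 × 0.9860 = 0.58766
  20–24: 5 × 0.3035 × 0.9694 = 1.47106
  25–29: 5 × 0.3779 × 0.9681 = 1.82922
  30–34: 5 × 0.1721 × 0.9487 = 0.81636
  35–39: 5 × 0.0310 × 0.9460 = 0.14663
  40–44: 5 × 0.0022 × 0.9345 = 0.01028
Sum = 4.86121
NRR = 0.491 × 4.86121 = 2.38685

2.387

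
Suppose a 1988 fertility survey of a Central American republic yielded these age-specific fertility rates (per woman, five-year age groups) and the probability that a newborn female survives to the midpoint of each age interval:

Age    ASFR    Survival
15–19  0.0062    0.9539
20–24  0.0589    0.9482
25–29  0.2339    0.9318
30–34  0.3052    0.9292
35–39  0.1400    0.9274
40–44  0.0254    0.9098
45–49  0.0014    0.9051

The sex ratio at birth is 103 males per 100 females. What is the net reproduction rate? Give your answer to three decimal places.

Proportion female at birth = 100 / (100 + 103) = 0.49261.
Survival-weighted fertility by age (5·fₓ·Sₓ):
  15–19: 5 × 0.0062 × 0.9539 = 0.02957
  20–24: 5 × 0.0589 × 0.9482 = 0.27924
  25–29: 5 × 0.2339 × 0.9318 = 1.08974
  30–34: 5 × 0.3052 × 0.9292 = 1.41796
  35–39: 5 × 0.1400 × 0.9274 = 0.64918
  40–44: 5 × 0.0254 × 0.9098 = 0.11554
  45–49: 5 × 0.0014 × 0.9051 = 0.00634
Sum = 3.58757
NRR = 0.49261 × 3.58757 = 1.76727
An NRR exceeding 1 indicates intrinsic growth under these rates.

1.767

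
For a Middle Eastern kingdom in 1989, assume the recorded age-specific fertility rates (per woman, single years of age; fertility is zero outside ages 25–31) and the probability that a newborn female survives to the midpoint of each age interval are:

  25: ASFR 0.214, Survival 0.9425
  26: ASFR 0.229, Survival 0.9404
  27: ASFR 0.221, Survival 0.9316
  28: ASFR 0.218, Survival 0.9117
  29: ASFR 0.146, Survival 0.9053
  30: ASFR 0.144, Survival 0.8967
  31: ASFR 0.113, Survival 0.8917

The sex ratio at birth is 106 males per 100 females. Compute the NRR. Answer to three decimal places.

0.575

Proportion female at birth = 100 / (100 + 106) = 0.48544.
Survival-weighted fertility by age (1·fₓ·Sₓ):
  25: 1 × 0.214 × 0.9425 = 0.20170
  26: 1 × 0.229 × 0.9404 = 0.21535
  27: 1 × 0.221 × 0.9316 = 0.20588
  28: 1 × 0.218 × 0.9117 = 0.19875
  29: 1 × 0.146 × 0.9053 = 0.13217
  30: 1 × 0.144 × 0.8967 = 0.12912
  31: 1 × 0.113 × 0.8917 = 0.10076
Sum = 1.18373
NRR = 0.48544 × 1.18373 = 0.57463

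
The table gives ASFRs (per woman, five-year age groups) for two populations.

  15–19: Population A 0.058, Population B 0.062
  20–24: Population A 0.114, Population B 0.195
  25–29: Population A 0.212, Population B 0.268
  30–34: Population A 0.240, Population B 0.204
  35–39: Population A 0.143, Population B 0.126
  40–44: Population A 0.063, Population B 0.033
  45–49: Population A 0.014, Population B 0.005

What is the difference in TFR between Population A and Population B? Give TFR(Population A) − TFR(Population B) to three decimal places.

-0.245

Population A:
  Sum of ASFRs = 0.058 + 0.114 + 0.212 + 0.240 + 0.143 + 0.063 + 0.014 = 0.844
  TFR = 5 × 0.844 = 4.22
Population B:
  Sum of ASFRs = 0.062 + 0.195 + 0.268 + 0.204 + 0.126 + 0.033 + 0.005 = 0.893
  TFR = 5 × 0.893 = 4.465
Difference = 4.22 − 4.465 = -0.245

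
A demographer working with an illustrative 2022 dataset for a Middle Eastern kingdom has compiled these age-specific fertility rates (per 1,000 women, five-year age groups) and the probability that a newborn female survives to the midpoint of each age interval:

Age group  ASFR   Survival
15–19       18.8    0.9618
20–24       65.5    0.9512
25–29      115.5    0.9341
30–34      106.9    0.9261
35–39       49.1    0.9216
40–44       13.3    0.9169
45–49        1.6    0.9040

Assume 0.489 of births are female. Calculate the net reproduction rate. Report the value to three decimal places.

0.846

Proportion female at birth = 0.489.
Weighting each age-specific rate by interval width and survival:
  15–19: 5 × 18.8/1000 × 0.9618 = 0.09041
  20–24: 5 × 65.5/1000 × 0.9512 = 0.31152
  25–29: 5 × 115.5/1000 × 0.9341 = 0.53944
  30–34: 5 × 106.9/1000 × 0.9261 = 0.49500
  35–39: 5 × 49.1/1000 × 0.9216 = 0.22625
  40–44: 5 × 13.3/1000 × 0.9169 = 0.06097
  45–49: 5 × 1.6/1000 × 0.9040 = 0.00723
Sum = 1.73082
NRR = 0.489 × 1.73082 = 0.84637
An NRR under 1 implies long-run decline under these rates.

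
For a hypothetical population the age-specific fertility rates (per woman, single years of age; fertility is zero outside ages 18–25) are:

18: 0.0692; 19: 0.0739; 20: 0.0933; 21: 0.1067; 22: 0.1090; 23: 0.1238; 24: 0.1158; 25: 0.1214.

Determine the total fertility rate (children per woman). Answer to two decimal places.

0.81

Sum of ASFRs = 0.0692 + 0.0739 + 0.0933 + 0.1067 + 0.1090 + 0.1238 + 0.1158 + 0.1214 = 0.8131
TFR = 0.8131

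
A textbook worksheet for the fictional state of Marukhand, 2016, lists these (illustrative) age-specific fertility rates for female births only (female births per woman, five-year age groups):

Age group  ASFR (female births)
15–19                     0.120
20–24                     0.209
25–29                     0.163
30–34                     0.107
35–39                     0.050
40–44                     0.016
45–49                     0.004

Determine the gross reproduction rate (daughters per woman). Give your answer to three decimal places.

3.345

Sum of female ASFRs = 0.120 + 0.209 + 0.163 + 0.107 + 0.050 + 0.016 + 0.004 = 0.669
GRR = 5 × 0.669 = 3.345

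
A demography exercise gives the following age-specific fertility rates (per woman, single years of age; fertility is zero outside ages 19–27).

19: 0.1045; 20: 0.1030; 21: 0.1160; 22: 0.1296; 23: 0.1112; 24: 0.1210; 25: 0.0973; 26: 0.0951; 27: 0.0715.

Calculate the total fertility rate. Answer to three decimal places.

Sum of ASFRs = 0.1045 + 0.1030 + 0.1160 + 0.1296 + 0.1112 + 0.1210 + 0.0973 + 0.0951 + 0.0715 = 0.9492
TFR = 0.9492

0.949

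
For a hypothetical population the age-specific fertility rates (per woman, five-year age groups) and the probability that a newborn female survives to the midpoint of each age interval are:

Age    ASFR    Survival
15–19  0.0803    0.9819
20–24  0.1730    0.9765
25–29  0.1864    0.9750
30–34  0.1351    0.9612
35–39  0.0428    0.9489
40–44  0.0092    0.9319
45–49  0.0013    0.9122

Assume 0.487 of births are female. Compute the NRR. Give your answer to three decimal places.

Proportion female at birth = 0.487.
Per-age-group product (5 × ASFR × survival probability):
  15–19: 5 × 0.0803 × 0.9819 = 0.39423
  20–24: 5 × 0.1730 × 0.9765 = 0.84467
  25–29: 5 × 0.1864 × 0.9750 = 0.90870
  30–34: 5 × 0.1351 × 0.9612 = 0.64929
  35–39: 5 × 0.0428 × 0.9489 = 0.20306
  40–44: 5 × 0.0092 × 0.9319 = 0.04287
  45–49: 5 × 0.0013 × 0.9122 = 0.00593
Sum = 3.04875
NRR = 0.487 × 3.04875 = 1.48474
With NRR above 1 the population is above replacement fertility.

1.485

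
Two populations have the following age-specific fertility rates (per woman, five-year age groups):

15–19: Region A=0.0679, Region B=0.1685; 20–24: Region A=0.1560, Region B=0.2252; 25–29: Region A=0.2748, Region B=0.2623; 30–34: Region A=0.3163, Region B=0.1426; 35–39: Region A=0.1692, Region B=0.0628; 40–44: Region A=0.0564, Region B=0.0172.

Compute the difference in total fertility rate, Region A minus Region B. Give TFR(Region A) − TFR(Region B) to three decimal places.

0.810

Region A:
  Sum of ASFRs = 0.0679 + 0.1560 + 0.2748 + 0.3163 + 0.1692 + 0.0564 = 1.0406
  TFR = 5 × 1.0406 = 5.203
Region B:
  Sum of ASFRs = 0.1685 + 0.2252 + 0.2623 + 0.1426 + 0.0628 + 0.0172 = 0.8786
  TFR = 5 × 0.8786 = 4.393
Difference = 5.203 − 4.393 = 0.81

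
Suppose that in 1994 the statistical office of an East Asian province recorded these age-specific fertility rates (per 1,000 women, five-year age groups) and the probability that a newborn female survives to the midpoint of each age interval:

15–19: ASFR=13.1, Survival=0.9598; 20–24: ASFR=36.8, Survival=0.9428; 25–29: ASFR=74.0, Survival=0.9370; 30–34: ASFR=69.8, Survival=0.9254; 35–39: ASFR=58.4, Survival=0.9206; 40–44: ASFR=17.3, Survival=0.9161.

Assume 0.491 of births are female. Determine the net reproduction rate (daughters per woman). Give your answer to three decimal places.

Proportion female at birth = 0.491.
Each age group contributes 5 × ASFR × survival:
  15–19: 5 × 13.1/1000 × 0.9598 = 0.06287
  20–24: 5 × 36.8/1000 × 0.9428 = 0.17348
  25–29: 5 × 74.0/1000 × 0.9370 = 0.34669
  30–34: 5 × 69.8/1000 × 0.9254 = 0.32296
  35–39: 5 × 58.4/1000 × 0.9206 = 0.26882
  40–44: 5 × 17.3/1000 × 0.9161 = 0.07924
Sum = 1.25406
NRR = 0.491 × 1.25406 = 0.61574
NRR < 1, so the cohort does not fully replace itself.

0.616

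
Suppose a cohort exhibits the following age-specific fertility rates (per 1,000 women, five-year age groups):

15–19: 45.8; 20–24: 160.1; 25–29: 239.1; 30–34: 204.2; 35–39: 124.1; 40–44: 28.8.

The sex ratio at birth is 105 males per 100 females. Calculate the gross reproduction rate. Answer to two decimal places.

1.96

Proportion female at birth = 100 / (100 + 105) = 0.48780.
Sum of ASFRs = 45.8 + 160.1 + 239.1 + 204.2 + 124.1 + 28.8 = 802.1
TFR = 5 × 802.1 / 1000 = 4.0105
GRR = 0.48780 × 4.0105 = 1.95632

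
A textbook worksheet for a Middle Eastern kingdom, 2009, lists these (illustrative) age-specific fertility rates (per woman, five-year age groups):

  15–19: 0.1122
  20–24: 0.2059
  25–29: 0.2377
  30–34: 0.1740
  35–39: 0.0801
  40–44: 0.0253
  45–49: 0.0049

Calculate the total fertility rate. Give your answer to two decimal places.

Sum of ASFRs = 0.1122 + 0.2059 + 0.2377 + 0.1740 + 0.0801 + 0.0253 + 0.0049 = 0.8401
TFR = 5 × 0.8401 = 4.2005

4.20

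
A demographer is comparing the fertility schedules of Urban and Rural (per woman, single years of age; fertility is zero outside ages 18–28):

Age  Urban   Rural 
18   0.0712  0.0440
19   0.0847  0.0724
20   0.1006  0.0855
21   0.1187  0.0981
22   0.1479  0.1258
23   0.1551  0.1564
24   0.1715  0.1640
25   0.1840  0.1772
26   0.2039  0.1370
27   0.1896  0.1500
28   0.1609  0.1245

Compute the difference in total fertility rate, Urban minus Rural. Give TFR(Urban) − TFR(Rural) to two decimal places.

0.25

Urban:
  Sum of ASFRs = 0.0712 + 0.0847 + 0.1006 + 0.1187 + 0.1479 + 0.1551 + 0.1715 + 0.1840 + 0.2039 + 0.1896 + 0.1609 = 1.5881
  TFR = 1.5881
Rural:
  Sum of ASFRs = 0.0440 + 0.0724 + 0.0855 + 0.0981 + 0.1258 + 0.1564 + 0.1640 + 0.1772 + 0.1370 + 0.1500 + 0.1245 = 1.3349
  TFR = 1.3349
Difference = 1.5881 − 1.3349 = 0.2532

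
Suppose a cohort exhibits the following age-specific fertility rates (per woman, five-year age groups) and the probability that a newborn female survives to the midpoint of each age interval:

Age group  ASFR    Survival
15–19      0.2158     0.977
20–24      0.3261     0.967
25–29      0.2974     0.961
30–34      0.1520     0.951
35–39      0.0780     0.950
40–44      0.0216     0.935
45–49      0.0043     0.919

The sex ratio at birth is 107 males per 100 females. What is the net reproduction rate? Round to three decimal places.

Proportion female at birth = 100 / (100 + 107) = 0.48309.
Each age group contributes 5 × ASFR × survival:
  15–19: 5 × 0.2158 × 0.977 = 1.05418
  20–24: 5 × 0.3261 × 0.967 = 1.57669
  25–29: 5 × 0.2974 × 0.961 = 1.42901
  30–34: 5 × 0.1520 × 0.951 = 0.72276
  35–39: 5 × 0.0780 × 0.950 = 0.37050
  40–44: 5 × 0.0216 × 0.935 = 0.10098
  45–49: 5 × 0.0043 × 0.919 = 0.01976
Sum = 5.27388
NRR = 0.48309 × 5.27388 = 2.54776

2.548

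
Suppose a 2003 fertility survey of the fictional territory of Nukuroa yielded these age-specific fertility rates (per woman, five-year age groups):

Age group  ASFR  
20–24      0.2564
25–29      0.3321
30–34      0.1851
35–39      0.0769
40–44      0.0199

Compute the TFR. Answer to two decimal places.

4.35

Sum of ASFRs = 0.2564 + 0.3321 + 0.1851 + 0.0769 + 0.0199 = 0.8704
TFR = 5 × 0.8704 = 4.352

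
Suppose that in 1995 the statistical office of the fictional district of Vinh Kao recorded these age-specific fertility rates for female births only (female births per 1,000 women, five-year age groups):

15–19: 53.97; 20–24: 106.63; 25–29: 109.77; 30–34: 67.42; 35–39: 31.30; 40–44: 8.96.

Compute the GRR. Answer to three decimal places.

1.890

Sum of female ASFRs = 53.97 + 106.63 + 109.77 + 67.42 + 31.30 + 8.96 = 378.05
GRR = 5 × 378.05 / 1000 = 1.89025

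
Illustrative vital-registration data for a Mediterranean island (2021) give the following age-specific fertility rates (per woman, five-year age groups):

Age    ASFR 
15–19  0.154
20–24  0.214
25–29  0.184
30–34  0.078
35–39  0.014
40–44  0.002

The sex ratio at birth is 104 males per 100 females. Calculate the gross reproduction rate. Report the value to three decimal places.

1.583

Proportion female at birth = 100 / (100 + 104) = 0.49020.
Sum of ASFRs = 0.154 + 0.214 + 0.184 + 0.078 + 0.014 + 0.002 = 0.646
TFR = 5 × 0.646 = 3.23
GRR = 0.49020 × 3.23 = 1.58335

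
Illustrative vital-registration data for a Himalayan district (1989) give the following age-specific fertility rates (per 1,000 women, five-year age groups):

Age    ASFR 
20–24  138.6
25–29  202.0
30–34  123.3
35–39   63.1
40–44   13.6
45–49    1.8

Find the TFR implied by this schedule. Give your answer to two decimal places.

Sum of ASFRs = 138.6 + 202.0 + 123.3 + 63.1 + 13.6 + 1.8 = 542.4
TFR = 5 × 542.4 / 1000 = 2.712

2.71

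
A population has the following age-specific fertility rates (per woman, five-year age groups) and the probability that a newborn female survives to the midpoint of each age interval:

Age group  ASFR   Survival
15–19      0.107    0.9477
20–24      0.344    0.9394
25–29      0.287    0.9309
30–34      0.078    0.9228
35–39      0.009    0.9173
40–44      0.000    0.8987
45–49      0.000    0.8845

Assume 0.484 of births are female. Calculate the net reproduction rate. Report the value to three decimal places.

1.868

Proportion female at birth = 0.484.
Each age group contributes 5 × ASFR × survival:
  15–19: 5 × 0.107 × 0.9477 = 0.50702
  20–24: 5 × 0.344 × 0.9394 = 1.61577
  25–29: 5 × 0.287 × 0.9309 = 1.33584
  30–34: 5 × 0.078 × 0.9228 = 0.35989
  35–39: 5 × 0.009 × 0.9173 = 0.04128
  40–44: 5 × 0.000 × 0.8987 = 0.00000
  45–49: 5 × 0.000 × 0.8845 = 0.00000
Sum = 3.85980
NRR = 0.484 × 3.85980 = 1.86814
With NRR above 1 the population is above replacement fertility.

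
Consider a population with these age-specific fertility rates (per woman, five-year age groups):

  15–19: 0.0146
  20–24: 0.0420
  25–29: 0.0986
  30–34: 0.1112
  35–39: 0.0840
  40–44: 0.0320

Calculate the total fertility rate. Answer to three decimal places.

Sum of ASFRs = 0.0146 + 0.0420 + 0.0986 + 0.1112 + 0.0840 + 0.0320 = 0.3824
TFR = 5 × 0.3824 = 1.912

1.912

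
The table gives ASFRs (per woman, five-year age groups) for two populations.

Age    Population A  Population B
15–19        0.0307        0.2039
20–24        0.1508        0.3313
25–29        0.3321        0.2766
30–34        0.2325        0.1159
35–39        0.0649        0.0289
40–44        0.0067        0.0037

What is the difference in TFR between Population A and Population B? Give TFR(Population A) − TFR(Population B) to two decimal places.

Population A:
  Sum of ASFRs = 0.0307 + 0.1508 + 0.3321 + 0.2325 + 0.0649 + 0.0067 = 0.8177
  TFR = 5 × 0.8177 = 4.0885
Population B:
  Sum of ASFRs = 0.2039 + 0.3313 + 0.2766 + 0.1159 + 0.0289 + 0.0037 = 0.9603
  TFR = 5 × 0.9603 = 4.8015
Difference = 4.0885 − 4.8015 = -0.713

-0.71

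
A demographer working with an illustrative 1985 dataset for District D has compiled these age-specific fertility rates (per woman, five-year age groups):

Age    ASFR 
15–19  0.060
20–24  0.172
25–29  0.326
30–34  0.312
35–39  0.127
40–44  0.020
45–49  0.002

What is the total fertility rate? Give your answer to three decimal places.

5.095

Sum of ASFRs = 0.060 + 0.172 + 0.326 + 0.312 + 0.127 + 0.020 + 0.002 = 1.019
TFR = 5 × 1.019 = 5.095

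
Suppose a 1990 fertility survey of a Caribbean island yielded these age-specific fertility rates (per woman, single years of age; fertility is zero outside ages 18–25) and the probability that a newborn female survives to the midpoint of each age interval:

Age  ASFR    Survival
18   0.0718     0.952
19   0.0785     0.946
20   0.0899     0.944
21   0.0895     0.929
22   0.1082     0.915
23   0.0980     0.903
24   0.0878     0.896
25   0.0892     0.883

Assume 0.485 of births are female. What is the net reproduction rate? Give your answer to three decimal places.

0.318

Proportion female at birth = 0.485.
Per-age-group product (1 × ASFR × survival probability):
  18: 1 × 0.0718 × 0.952 = 0.06835
  19: 1 × 0.0785 × 0.946 = 0.07426
  20: 1 × 0.0899 × 0.944 = 0.08487
  21: 1 × 0.0895 × 0.929 = 0.08315
  22: 1 × 0.1082 × 0.915 = 0.09900
  23: 1 × 0.0980 × 0.903 = 0.08849
  24: 1 × 0.0878 × 0.896 = 0.07867
  25: 1 × 0.0892 × 0.883 = 0.07876
Sum = 0.65555
NRR = 0.485 × 0.65555 = 0.31794
An NRR under 1 implies long-run decline under these rates.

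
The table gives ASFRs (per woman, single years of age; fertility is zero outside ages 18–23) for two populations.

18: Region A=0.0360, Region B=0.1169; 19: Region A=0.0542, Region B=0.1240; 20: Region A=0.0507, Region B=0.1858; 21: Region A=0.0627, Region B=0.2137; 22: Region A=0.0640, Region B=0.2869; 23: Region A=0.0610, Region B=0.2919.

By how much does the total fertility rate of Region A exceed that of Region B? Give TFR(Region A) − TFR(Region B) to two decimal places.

-0.89

Region A:
  Sum of ASFRs = 0.0360 + 0.0542 + 0.0507 + 0.0627 + 0.0640 + 0.0610 = 0.3286
  TFR = 0.3286
Region B:
  Sum of ASFRs = 0.1169 + 0.1240 + 0.1858 + 0.2137 + 0.2869 + 0.2919 = 1.2192
  TFR = 1.2192
Difference = 0.3286 − 1.2192 = -0.8906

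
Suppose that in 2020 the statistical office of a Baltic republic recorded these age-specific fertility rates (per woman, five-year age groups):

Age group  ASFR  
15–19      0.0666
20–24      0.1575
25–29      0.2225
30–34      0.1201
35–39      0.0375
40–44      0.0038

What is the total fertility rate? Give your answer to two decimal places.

3.04

Sum of ASFRs = 0.0666 + 0.1575 + 0.2225 + 0.1201 + 0.0375 + 0.0038 = 0.6080
TFR = 5 × 0.6080 = 3.04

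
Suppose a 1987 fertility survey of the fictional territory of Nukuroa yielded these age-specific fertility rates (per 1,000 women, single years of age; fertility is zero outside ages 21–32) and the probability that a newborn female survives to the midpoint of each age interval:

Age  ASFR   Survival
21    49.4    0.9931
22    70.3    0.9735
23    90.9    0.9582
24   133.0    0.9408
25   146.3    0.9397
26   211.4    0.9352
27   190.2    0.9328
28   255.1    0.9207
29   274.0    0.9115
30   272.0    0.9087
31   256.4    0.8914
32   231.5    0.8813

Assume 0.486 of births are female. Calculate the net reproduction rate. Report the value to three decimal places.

0.975

Proportion female at birth = 0.486.
Per-age-group product (1 × ASFR × survival probability):
  21: 1 × 49.4/1000 × 0.9931 = 0.04906
  22: 1 × 70.3/1000 × 0.9735 = 0.06844
  23: 1 × 90.9/1000 × 0.9582 = 0.08710
  24: 1 × 133.0/1000 × 0.9408 = 0.12513
  25: 1 × 146.3/1000 × 0.9397 = 0.13748
  26: 1 × 211.4/1000 × 0.9352 = 0.19770
  27: 1 × 190.2/1000 × 0.9328 = 0.17742
  28: 1 × 255.1/1000 × 0.9207 = 0.23487
  29: 1 × 274.0/1000 × 0.9115 = 0.24975
  30: 1 × 272.0/1000 × 0.9087 = 0.24717
  31: 1 × 256.4/1000 × 0.8914 = 0.22855
  32: 1 × 231.5/1000 × 0.8813 = 0.20402
Sum = 2.00669
NRR = 0.486 × 2.00669 = 0.97525
NRR < 1, so the cohort does not fully replace itself.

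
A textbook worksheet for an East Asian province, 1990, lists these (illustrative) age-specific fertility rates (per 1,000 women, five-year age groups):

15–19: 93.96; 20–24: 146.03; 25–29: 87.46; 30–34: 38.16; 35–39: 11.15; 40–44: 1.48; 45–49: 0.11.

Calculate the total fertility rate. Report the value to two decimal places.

1.89

Sum of ASFRs = 93.96 + 146.03 + 87.46 + 38.16 + 11.15 + 1.48 + 0.11 = 378.35
TFR = 5 × 378.35 / 1000 = 1.89175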